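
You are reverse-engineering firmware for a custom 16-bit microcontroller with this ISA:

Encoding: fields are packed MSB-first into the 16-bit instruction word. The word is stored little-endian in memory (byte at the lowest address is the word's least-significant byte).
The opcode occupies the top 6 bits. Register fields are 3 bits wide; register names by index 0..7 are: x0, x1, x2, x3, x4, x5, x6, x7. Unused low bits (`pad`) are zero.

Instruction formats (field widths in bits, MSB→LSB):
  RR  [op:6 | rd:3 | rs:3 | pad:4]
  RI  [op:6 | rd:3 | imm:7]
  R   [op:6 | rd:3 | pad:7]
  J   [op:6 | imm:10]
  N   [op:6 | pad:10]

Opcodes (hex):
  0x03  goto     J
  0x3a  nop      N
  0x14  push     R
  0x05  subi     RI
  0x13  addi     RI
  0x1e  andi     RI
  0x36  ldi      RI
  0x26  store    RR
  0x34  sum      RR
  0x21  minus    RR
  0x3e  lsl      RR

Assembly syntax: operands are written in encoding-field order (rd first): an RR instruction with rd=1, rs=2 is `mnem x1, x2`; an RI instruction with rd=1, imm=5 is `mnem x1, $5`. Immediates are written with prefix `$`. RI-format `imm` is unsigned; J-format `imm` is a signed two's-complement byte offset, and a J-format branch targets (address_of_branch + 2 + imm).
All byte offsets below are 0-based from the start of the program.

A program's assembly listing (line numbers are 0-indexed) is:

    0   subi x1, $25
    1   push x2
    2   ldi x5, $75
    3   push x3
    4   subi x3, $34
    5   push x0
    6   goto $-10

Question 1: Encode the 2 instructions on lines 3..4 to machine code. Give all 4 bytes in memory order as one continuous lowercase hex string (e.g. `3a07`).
8051a215

line 3 (push): pack op=0x14:6|rd=3:3|pad=0:7 = 0x5180; little→ 80 51
line 4 (subi): pack op=0x5:6|rd=3:3|imm=34:7 = 0x15a2; little→ a2 15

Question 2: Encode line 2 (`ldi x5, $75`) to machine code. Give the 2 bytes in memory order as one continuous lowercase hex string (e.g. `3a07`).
cbda

2. ldi fields op=0x36:6|rd=5:3|imm=75:7 → word dacbh → cb da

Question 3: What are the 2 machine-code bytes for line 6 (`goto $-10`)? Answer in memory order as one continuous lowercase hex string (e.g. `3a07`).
f60f

line 6 (goto): pack op=0x3:6|imm=-10:10 = 0x0ff6; little→ f6 0f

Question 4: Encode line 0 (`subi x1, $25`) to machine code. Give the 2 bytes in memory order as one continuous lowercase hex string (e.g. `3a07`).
9914

0. subi fields op=0x5:6|rd=1:3|imm=25:7 → word 1499h → 99 14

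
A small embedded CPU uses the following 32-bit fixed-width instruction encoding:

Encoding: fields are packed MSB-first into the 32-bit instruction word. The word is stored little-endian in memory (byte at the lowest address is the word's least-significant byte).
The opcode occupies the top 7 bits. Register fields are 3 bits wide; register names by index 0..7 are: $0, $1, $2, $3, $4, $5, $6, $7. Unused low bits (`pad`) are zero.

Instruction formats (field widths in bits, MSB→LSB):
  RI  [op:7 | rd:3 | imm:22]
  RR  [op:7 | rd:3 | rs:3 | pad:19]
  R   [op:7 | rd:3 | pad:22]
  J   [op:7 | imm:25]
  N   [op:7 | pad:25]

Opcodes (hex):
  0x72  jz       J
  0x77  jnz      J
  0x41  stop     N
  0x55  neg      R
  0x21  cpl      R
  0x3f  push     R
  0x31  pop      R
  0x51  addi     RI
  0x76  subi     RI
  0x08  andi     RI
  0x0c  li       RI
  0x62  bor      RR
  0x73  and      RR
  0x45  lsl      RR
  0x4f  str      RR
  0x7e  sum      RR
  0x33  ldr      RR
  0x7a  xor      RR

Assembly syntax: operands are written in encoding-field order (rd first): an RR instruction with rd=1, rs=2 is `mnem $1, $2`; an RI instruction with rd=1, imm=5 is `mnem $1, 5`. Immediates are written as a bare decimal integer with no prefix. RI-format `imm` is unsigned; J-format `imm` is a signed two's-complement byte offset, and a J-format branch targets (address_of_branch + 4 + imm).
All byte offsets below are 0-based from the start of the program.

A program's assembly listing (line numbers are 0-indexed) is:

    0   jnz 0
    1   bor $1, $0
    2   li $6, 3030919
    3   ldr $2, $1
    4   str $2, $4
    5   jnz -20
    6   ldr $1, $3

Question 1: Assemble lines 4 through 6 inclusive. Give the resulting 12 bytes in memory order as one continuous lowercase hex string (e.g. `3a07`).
0000a09eecffffef00005866

line 4 (str): pack op=0x4f:7|rd=2:3|rs=4:3|pad=0:19 = 0x9ea00000; little→ 00 00 a0 9e
line 5 (jnz): pack op=0x77:7|imm=-20:25 = 0xefffffec; little→ ec ff ff ef
line 6 (ldr): pack op=0x33:7|rd=1:3|rs=3:3|pad=0:19 = 0x66580000; little→ 00 00 58 66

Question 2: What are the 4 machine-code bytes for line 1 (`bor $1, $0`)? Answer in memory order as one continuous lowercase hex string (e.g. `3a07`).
000040c4

1. bor fields op=0x62:7|rd=1:3|rs=0:3|pad=0:19 → word c4400000h → 00 00 40 c4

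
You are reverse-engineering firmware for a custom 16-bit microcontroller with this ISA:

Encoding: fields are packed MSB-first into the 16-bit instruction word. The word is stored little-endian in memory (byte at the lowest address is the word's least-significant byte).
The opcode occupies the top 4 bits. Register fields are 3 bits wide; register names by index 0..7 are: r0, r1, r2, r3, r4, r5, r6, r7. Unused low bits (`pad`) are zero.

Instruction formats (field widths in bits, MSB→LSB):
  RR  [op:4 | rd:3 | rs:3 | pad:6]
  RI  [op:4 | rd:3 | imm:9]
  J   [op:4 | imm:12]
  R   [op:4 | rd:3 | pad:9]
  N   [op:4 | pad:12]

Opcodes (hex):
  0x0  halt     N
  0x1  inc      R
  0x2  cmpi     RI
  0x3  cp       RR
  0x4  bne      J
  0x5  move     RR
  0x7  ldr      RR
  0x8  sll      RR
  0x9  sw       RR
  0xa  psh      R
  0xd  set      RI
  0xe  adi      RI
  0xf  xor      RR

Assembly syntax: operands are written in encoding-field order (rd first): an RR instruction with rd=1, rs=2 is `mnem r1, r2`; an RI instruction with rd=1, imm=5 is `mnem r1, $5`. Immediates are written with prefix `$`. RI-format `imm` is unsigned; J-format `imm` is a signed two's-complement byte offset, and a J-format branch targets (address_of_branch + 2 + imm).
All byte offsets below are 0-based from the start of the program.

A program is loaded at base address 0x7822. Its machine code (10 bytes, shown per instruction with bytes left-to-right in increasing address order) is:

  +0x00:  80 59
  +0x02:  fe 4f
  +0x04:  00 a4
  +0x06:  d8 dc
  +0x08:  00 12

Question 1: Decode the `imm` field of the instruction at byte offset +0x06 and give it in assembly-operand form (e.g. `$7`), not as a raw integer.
@+06  little-endian(d8 dc) = 0xdcd8
  top 4b → 0xd → set [RI]
  [11:9] rd=6 = r6
  [8:0] imm=216 = $216

$216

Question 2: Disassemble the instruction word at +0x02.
off 0x02: read fe 4f as little → 0x4ffe
  opcode bits[15:12]=0x4: bne/J
  imm@[11:0]=0xffe (s12→-2) ⇒ $-2

bne $-2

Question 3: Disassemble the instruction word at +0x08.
[08] 00 12 → 0x1200
  top 4b → 0x1 → inc [R]
  [11:9] rd=1 = r1

inc r1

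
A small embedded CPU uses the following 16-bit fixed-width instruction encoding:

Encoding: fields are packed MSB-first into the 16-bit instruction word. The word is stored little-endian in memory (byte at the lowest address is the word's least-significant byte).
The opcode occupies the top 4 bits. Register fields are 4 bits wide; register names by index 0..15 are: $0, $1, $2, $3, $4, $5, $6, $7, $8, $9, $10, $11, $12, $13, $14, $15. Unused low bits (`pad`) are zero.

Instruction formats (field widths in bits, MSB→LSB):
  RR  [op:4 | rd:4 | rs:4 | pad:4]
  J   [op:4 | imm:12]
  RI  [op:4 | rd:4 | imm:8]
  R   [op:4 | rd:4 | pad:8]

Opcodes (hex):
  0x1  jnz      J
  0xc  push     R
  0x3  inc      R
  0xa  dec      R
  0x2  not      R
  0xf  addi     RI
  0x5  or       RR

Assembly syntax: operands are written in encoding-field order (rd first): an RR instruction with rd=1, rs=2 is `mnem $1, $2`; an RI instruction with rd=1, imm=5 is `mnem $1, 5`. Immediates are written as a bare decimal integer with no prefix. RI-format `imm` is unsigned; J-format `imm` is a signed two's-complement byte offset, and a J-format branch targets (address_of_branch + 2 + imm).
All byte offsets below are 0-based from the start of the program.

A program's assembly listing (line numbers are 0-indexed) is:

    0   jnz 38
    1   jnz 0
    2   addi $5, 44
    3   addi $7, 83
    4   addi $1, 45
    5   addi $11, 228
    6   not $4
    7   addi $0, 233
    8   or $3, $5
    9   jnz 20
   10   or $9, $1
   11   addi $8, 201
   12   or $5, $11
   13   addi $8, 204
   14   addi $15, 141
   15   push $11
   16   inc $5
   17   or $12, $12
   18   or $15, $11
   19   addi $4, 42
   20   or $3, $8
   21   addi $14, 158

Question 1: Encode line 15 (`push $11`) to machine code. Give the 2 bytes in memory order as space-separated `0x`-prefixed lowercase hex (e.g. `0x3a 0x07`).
15. push fields op=0xc:4|rd=11:4|pad=0:8 → word cb00h → 00 cb

0x00 0xcb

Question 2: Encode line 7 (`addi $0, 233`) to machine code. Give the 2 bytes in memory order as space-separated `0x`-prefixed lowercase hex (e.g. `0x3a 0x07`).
line 7 (addi): pack op=0xf:4|rd=0:4|imm=233:8 = 0xf0e9; little→ e9 f0

0xe9 0xf0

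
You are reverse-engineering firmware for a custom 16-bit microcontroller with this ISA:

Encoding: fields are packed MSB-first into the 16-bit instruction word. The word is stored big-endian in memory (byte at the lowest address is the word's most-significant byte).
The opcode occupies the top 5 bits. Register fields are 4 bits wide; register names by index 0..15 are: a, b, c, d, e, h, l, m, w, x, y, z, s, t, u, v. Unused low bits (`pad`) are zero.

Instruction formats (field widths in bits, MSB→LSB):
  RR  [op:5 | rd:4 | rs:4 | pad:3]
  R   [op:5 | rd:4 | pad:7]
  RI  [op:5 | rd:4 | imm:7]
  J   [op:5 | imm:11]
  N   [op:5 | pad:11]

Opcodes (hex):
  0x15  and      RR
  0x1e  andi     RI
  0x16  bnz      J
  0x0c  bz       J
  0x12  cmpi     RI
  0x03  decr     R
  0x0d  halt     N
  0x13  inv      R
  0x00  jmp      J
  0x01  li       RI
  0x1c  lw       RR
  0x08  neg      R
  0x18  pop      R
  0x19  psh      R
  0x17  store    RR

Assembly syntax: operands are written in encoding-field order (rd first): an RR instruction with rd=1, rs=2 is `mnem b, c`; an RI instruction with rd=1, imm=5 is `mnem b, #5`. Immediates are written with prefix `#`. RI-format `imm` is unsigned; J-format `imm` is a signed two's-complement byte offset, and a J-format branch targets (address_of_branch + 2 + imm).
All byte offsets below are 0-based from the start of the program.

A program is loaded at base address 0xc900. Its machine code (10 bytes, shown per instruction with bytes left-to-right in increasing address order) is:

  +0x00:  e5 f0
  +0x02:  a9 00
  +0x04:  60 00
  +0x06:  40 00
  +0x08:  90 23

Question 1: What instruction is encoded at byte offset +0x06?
neg a

+0x06: 40 00 ⇒ word 0x4000 (big)
  top 5b → 0x8 → neg [R]
  rd@[10:7]=0x0 ⇒ a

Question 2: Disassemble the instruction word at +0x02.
off 0x02: read a9 00 as big → 0xa900
  top 5b → 0x15 → and [RR]
  [10:7] rd=2 = c
  [6:3] rs=0 = a

and c, a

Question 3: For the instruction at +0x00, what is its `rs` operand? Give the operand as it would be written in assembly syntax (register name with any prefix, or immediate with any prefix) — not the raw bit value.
@+00  big-endian(e5 f0) = 0xe5f0
  op=0xe5f0>>11=0x1c ⇒ lw (RR)
  rd: (w>>7)&0xf=0xb → z
  rs: (w>>3)&0xf=0xe → u

u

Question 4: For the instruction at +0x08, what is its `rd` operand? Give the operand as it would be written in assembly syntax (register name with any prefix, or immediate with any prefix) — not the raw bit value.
a

@+08  big-endian(90 23) = 0x9023
  opcode bits[15:11]=0x12: cmpi/RI
  rd@[10:7]=0x0 ⇒ a
  imm@[6:0]=0x23 ⇒ #35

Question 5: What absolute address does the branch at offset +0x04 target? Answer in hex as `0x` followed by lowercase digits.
0xc906

@+04  big-endian(60 00) = 0x6000
  op=0x6000>>11=0xc ⇒ bz (J)
  imm@[10:0]=0x0 ⇒ #0
  target = base 0xc900 + off 0x04 + 2 + imm 0 = 0xc906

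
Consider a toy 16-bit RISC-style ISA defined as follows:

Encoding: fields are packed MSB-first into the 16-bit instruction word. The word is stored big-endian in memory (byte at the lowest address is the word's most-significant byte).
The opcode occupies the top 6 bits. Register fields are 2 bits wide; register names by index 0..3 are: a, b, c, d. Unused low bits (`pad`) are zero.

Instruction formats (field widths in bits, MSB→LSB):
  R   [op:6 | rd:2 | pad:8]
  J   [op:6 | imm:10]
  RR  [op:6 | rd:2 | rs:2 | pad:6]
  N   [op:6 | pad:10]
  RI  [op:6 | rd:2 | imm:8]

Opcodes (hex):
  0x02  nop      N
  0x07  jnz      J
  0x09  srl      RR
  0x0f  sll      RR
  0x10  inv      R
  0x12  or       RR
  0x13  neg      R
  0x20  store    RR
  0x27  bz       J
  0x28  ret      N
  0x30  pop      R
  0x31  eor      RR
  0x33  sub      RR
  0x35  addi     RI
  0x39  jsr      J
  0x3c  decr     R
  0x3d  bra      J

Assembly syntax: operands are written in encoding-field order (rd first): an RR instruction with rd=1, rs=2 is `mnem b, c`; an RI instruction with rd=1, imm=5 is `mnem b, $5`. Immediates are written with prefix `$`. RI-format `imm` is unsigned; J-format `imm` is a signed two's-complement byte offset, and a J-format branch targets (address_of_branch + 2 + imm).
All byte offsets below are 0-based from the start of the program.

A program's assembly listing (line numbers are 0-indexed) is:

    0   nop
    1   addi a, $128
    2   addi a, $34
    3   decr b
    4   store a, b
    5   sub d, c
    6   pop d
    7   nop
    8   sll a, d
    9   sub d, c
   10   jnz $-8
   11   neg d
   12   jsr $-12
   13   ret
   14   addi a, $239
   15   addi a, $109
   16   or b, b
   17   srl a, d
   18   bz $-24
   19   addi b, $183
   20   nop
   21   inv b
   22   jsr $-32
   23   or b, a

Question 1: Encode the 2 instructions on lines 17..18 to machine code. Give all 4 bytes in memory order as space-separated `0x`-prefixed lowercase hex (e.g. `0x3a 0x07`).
line 17 (srl): pack op=0x9:6|rd=0:2|rs=3:2|pad=0:6 = 0x24c0; big→ 24 c0
line 18 (bz): pack op=0x27:6|imm=-24:10 = 0x9fe8; big→ 9f e8

0x24 0xc0 0x9f 0xe8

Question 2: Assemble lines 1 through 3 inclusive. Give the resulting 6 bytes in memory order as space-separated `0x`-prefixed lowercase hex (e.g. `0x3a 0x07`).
L1: addi op=0x35:6|rd=0:2|imm=128:8 ⇒ 0xd480 ⇒ big d4 80
L2: addi op=0x35:6|rd=0:2|imm=34:8 ⇒ 0xd422 ⇒ big d4 22
L3: decr op=0x3c:6|rd=1:2|pad=0:8 ⇒ 0xf100 ⇒ big f1 00

0xd4 0x80 0xd4 0x22 0xf1 0x00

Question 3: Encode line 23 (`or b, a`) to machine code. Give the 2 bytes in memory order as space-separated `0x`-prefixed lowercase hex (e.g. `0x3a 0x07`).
0x49 0x00

23. or fields op=0x12:6|rd=1:2|rs=0:2|pad=0:6 → word 4900h → 49 00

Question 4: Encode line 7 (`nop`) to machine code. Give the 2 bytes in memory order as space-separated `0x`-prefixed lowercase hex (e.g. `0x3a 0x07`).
7. nop fields op=0x2:6|pad=0:10 → word 0800h → 08 00

0x08 0x00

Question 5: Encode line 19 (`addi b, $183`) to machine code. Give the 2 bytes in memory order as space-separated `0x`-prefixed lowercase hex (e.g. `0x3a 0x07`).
0xd5 0xb7

19. addi fields op=0x35:6|rd=1:2|imm=183:8 → word d5b7h → d5 b7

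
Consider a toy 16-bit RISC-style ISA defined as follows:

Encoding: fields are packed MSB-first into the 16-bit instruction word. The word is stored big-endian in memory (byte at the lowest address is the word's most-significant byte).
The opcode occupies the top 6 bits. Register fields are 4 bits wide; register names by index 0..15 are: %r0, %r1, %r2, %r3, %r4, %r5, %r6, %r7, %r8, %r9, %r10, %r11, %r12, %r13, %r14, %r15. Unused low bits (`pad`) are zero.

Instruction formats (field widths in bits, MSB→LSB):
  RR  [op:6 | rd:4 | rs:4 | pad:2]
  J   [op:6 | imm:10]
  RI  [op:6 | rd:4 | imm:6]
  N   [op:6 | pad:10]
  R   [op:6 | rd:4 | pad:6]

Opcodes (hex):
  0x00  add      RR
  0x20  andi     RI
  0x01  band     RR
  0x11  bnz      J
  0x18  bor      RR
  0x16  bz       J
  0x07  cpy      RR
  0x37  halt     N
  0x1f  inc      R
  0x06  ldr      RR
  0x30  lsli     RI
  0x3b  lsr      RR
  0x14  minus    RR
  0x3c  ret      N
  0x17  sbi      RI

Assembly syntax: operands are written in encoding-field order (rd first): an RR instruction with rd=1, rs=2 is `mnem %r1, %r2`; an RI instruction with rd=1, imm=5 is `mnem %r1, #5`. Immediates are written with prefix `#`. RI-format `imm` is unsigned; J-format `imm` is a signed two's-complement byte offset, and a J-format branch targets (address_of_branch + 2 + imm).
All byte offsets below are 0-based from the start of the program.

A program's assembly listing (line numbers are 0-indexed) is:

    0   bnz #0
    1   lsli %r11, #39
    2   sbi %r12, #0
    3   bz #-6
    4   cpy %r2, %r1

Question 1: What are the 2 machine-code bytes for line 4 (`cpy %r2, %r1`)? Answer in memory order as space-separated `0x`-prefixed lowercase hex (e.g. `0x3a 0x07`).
4. cpy fields op=0x7:6|rd=2:4|rs=1:4|pad=0:2 → word 1c84h → 1c 84

0x1c 0x84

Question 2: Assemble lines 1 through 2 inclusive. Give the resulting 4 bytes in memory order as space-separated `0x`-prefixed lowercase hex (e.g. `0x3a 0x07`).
line 1 (lsli): pack op=0x30:6|rd=11:4|imm=39:6 = 0xc2e7; big→ c2 e7
line 2 (sbi): pack op=0x17:6|rd=12:4|imm=0:6 = 0x5f00; big→ 5f 00

0xc2 0xe7 0x5f 0x00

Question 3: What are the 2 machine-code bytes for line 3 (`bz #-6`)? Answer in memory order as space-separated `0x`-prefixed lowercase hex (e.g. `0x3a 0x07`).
0x5b 0xfa

line 3 (bz): pack op=0x16:6|imm=-6:10 = 0x5bfa; big→ 5b fa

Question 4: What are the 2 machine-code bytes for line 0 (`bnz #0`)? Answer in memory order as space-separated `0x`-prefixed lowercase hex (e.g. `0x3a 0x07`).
0x44 0x00

L0: bnz op=0x11:6|imm=0:10 ⇒ 0x4400 ⇒ big 44 00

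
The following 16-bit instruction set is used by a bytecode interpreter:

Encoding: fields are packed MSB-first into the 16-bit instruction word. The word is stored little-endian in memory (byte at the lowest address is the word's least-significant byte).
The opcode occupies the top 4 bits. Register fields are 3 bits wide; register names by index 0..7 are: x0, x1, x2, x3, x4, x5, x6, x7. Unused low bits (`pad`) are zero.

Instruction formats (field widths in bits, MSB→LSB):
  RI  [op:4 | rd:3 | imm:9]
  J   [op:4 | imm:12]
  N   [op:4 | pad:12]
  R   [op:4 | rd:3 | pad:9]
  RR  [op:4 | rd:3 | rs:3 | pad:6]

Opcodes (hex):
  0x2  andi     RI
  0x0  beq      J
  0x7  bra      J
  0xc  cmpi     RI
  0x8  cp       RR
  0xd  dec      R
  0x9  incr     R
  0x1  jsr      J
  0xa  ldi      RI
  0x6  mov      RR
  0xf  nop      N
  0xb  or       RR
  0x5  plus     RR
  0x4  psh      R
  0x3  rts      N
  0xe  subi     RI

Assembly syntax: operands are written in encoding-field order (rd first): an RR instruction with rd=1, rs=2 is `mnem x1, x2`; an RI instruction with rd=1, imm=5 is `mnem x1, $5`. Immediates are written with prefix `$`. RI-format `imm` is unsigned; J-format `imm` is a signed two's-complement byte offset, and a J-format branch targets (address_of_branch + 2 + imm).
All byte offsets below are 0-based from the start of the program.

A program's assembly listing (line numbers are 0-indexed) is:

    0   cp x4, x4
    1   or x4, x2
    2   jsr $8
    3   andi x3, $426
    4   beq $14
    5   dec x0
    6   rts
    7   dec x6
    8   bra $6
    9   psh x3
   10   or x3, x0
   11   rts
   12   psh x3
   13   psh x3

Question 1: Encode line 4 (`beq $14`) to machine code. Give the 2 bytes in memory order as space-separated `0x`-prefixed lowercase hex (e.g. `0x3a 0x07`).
0x0e 0x00

4. beq fields op=0x0:4|imm=14:12 → word 000eh → 0e 00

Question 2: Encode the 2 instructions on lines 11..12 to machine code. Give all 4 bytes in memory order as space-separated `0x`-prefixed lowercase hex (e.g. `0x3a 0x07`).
0x00 0x30 0x00 0x46

L11: rts op=0x3:4|pad=0:12 ⇒ 0x3000 ⇒ little 00 30
L12: psh op=0x4:4|rd=3:3|pad=0:9 ⇒ 0x4600 ⇒ little 00 46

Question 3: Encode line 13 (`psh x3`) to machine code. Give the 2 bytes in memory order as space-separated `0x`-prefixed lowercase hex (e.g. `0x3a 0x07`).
line 13 (psh): pack op=0x4:4|rd=3:3|pad=0:9 = 0x4600; little→ 00 46

0x00 0x46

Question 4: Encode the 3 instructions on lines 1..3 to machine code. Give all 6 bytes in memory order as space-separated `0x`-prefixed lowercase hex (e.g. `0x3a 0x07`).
1. or fields op=0xb:4|rd=4:3|rs=2:3|pad=0:6 → word b880h → 80 b8
2. jsr fields op=0x1:4|imm=8:12 → word 1008h → 08 10
3. andi fields op=0x2:4|rd=3:3|imm=426:9 → word 27aah → aa 27

0x80 0xb8 0x08 0x10 0xaa 0x27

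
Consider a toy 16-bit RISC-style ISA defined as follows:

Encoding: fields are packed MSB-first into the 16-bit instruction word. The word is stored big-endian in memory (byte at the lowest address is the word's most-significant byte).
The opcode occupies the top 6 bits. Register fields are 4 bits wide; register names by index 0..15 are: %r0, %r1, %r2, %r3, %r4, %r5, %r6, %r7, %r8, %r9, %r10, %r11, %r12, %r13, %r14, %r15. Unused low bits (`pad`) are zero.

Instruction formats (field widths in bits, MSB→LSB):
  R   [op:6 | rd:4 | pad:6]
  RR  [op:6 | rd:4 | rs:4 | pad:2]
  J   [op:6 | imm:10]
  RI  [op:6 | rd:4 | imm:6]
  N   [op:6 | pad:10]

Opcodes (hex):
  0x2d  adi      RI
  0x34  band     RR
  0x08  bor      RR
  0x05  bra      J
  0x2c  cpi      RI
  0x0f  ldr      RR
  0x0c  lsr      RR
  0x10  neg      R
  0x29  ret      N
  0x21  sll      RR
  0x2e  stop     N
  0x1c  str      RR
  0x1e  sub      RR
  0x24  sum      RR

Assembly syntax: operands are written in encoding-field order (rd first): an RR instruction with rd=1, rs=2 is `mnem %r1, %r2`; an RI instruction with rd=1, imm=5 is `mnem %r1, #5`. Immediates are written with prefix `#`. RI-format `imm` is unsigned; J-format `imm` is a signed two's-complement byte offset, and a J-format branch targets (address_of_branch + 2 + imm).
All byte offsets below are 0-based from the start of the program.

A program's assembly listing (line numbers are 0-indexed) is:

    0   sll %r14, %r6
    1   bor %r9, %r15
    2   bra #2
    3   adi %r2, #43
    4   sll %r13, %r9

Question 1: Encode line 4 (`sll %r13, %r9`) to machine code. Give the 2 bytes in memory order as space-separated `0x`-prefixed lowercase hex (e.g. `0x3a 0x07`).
L4: sll op=0x21:6|rd=13:4|rs=9:4|pad=0:2 ⇒ 0x8764 ⇒ big 87 64

0x87 0x64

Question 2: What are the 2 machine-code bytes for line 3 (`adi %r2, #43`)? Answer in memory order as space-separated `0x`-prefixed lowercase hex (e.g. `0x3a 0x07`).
0xb4 0xab

line 3 (adi): pack op=0x2d:6|rd=2:4|imm=43:6 = 0xb4ab; big→ b4 ab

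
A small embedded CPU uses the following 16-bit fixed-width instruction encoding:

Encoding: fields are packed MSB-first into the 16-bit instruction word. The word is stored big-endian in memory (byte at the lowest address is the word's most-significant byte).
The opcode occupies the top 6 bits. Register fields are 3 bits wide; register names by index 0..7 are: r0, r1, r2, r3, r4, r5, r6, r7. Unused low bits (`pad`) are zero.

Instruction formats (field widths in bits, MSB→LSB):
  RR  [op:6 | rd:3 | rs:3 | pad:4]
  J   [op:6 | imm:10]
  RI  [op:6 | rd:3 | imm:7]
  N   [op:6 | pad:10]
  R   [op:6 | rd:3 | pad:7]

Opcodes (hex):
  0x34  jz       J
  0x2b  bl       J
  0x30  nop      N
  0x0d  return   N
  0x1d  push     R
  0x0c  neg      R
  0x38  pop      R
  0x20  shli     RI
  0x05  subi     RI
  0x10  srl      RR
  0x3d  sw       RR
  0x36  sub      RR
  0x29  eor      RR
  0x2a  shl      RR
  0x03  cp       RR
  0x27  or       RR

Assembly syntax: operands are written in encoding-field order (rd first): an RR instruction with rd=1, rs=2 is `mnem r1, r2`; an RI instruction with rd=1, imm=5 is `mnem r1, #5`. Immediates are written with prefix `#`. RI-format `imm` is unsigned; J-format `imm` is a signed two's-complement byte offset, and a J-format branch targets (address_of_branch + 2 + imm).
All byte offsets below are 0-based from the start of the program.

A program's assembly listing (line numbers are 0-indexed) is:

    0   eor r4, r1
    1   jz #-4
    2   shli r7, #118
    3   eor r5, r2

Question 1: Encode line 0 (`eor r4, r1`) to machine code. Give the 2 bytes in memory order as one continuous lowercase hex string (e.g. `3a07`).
L0: eor op=0x29:6|rd=4:3|rs=1:3|pad=0:4 ⇒ 0xa610 ⇒ big a6 10

a610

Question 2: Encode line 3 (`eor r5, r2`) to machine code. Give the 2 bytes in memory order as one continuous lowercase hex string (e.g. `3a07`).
L3: eor op=0x29:6|rd=5:3|rs=2:3|pad=0:4 ⇒ 0xa6a0 ⇒ big a6 a0

a6a0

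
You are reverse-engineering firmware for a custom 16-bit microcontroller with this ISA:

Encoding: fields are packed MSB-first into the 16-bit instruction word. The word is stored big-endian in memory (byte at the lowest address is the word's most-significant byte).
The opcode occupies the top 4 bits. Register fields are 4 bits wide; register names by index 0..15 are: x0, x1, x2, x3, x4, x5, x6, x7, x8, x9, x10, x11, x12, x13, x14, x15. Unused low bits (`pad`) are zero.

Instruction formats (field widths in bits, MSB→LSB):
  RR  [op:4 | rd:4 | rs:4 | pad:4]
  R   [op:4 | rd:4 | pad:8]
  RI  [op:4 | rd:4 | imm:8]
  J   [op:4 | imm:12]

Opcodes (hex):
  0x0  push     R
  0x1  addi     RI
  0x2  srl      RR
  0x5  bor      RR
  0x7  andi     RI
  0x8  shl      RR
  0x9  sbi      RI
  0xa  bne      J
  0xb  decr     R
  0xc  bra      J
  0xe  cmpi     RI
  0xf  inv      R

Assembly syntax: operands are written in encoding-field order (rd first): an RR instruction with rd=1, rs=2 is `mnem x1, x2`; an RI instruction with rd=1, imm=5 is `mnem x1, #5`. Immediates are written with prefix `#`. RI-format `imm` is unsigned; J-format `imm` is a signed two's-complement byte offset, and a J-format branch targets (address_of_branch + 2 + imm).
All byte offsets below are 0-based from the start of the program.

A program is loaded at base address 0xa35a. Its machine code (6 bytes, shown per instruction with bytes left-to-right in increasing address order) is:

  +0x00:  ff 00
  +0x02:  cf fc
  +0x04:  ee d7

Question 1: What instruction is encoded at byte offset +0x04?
cmpi x14, #215

[04] ee d7 → 0xeed7
  opcode bits[15:12]=0xe: cmpi/RI
  rd@[11:8]=0xe ⇒ x14
  imm@[7:0]=0xd7 ⇒ #215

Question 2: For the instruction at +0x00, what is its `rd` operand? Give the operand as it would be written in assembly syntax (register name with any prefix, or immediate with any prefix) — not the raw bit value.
x15

+0x00: ff 00 ⇒ word 0xff00 (big)
  top 4b → 0xf → inv [R]
  [11:8] rd=15 = x15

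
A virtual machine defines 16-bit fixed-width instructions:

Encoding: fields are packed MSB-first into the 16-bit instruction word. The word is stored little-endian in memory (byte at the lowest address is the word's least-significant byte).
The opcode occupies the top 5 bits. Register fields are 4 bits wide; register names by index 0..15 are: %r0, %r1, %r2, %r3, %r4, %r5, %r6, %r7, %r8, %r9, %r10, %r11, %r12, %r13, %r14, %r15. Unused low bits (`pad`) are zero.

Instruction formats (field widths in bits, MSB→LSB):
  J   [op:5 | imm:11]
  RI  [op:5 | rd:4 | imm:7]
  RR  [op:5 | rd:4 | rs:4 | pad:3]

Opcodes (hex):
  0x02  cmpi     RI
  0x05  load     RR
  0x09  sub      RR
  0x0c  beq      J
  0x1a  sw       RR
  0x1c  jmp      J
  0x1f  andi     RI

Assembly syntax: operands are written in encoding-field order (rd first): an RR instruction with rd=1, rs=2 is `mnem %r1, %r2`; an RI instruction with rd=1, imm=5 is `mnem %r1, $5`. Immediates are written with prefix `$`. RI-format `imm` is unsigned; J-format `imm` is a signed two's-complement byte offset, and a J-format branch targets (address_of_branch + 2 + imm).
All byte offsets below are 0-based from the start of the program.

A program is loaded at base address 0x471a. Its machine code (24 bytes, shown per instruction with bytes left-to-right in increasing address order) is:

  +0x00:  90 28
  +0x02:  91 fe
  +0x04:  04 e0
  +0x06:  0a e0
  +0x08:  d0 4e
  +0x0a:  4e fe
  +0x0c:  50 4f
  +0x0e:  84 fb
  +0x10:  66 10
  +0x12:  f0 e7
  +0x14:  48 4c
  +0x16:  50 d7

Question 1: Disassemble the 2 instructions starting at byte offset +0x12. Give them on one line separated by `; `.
jmp $-16; sub %r8, %r9

+0x12: f0 e7 ⇒ word 0xe7f0 (little)
  op=0xe7f0>>11=0x1c ⇒ jmp (J)
  [10:0] imm=2032 (s11→-16) = $-16
+0x14: 48 4c ⇒ word 0x4c48 (little)
  op=0x4c48>>11=0x9 ⇒ sub (RR)
  [10:7] rd=8 = %r8
  [6:3] rs=9 = %r9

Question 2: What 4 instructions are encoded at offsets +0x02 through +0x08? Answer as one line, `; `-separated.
+0x02: 91 fe ⇒ word 0xfe91 (little)
  top 5b → 0x1f → andi [RI]
  rd: (w>>7)&0xf=0xd → %r13
  imm: (w>>0)&0x7f=0x11 → $17
+0x04: 04 e0 ⇒ word 0xe004 (little)
  top 5b → 0x1c → jmp [J]
  imm: (w>>0)&0x7ff=0x4 → $4
+0x06: 0a e0 ⇒ word 0xe00a (little)
  top 5b → 0x1c → jmp [J]
  imm: (w>>0)&0x7ff=0xa → $10
+0x08: d0 4e ⇒ word 0x4ed0 (little)
  top 5b → 0x9 → sub [RR]
  rd: (w>>7)&0xf=0xd → %r13
  rs: (w>>3)&0xf=0xa → %r10

andi %r13, $17; jmp $4; jmp $10; sub %r13, %r10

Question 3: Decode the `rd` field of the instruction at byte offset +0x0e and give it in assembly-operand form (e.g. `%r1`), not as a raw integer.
%r7

+0x0e: 84 fb ⇒ word 0xfb84 (little)
  top 5b → 0x1f → andi [RI]
  [10:7] rd=7 = %r7
  [6:0] imm=4 = $4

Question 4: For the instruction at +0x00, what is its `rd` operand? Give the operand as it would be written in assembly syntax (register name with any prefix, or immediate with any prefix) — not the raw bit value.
@+00  little-endian(90 28) = 0x2890
  opcode bits[15:11]=0x5: load/RR
  [10:7] rd=1 = %r1
  [6:3] rs=2 = %r2

%r1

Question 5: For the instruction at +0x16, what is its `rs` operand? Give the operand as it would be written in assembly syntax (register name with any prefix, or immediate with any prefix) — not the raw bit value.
%r10

[16] 50 d7 → 0xd750
  opcode bits[15:11]=0x1a: sw/RR
  rd: (w>>7)&0xf=0xe → %r14
  rs: (w>>3)&0xf=0xa → %r10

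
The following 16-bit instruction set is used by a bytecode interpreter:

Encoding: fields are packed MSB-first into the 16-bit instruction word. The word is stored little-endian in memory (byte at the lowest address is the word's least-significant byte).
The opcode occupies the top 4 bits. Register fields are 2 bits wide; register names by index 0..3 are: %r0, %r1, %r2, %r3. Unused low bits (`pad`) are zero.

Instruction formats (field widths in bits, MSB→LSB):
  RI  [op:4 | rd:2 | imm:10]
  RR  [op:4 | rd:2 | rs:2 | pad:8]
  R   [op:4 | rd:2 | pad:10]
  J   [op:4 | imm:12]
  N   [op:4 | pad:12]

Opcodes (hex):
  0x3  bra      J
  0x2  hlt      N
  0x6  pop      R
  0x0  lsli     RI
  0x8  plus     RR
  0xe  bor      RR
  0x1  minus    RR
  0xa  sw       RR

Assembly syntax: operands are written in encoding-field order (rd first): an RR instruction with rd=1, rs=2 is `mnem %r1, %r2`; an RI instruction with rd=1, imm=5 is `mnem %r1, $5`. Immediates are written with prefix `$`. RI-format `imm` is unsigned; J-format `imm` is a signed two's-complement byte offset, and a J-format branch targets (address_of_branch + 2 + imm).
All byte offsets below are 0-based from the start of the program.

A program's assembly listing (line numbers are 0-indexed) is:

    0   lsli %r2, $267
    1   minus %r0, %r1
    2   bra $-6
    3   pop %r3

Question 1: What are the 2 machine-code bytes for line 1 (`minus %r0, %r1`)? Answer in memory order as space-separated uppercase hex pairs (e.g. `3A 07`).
L1: minus op=0x1:4|rd=0:2|rs=1:2|pad=0:8 ⇒ 0x1100 ⇒ little 00 11

00 11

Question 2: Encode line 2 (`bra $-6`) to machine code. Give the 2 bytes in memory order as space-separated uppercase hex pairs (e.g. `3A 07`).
2. bra fields op=0x3:4|imm=-6:12 → word 3ffah → fa 3f

FA 3F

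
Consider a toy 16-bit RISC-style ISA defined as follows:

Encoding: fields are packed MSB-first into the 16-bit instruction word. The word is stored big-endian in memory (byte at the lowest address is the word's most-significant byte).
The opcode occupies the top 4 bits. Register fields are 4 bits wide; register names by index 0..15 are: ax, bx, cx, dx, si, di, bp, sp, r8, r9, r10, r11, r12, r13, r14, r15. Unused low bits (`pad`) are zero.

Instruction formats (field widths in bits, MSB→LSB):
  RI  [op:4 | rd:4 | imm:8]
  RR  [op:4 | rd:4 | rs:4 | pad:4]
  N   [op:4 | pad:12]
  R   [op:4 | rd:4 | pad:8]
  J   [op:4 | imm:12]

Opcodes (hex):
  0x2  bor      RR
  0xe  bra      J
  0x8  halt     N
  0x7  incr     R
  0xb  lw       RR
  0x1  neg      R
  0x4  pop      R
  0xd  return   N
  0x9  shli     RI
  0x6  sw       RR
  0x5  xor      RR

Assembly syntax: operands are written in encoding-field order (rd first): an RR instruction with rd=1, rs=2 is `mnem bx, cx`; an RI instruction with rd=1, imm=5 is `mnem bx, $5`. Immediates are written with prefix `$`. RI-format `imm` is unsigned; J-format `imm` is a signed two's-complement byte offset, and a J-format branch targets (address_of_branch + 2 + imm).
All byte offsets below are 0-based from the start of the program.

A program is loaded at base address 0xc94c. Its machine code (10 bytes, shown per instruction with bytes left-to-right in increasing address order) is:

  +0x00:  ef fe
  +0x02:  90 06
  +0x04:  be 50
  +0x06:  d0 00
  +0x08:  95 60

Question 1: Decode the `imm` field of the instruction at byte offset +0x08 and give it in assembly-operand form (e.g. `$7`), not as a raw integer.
$96

@+08  big-endian(95 60) = 0x9560
  opcode bits[15:12]=0x9: shli/RI
  [11:8] rd=5 = di
  [7:0] imm=96 = $96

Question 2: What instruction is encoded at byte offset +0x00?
+0x00: ef fe ⇒ word 0xeffe (big)
  top 4b → 0xe → bra [J]
  imm: (w>>0)&0xfff=0xffe (s12→-2) → $-2

bra $-2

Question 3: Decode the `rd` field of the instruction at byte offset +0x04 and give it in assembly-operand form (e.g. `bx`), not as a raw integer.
[04] be 50 → 0xbe50
  opcode bits[15:12]=0xb: lw/RR
  [11:8] rd=14 = r14
  [7:4] rs=5 = di

r14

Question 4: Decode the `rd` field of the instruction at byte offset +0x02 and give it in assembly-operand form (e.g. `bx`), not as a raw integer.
[02] 90 06 → 0x9006
  top 4b → 0x9 → shli [RI]
  [11:8] rd=0 = ax
  [7:0] imm=6 = $6

ax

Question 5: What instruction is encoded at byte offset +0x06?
return

+0x06: d0 00 ⇒ word 0xd000 (big)
  opcode bits[15:12]=0xd: return/N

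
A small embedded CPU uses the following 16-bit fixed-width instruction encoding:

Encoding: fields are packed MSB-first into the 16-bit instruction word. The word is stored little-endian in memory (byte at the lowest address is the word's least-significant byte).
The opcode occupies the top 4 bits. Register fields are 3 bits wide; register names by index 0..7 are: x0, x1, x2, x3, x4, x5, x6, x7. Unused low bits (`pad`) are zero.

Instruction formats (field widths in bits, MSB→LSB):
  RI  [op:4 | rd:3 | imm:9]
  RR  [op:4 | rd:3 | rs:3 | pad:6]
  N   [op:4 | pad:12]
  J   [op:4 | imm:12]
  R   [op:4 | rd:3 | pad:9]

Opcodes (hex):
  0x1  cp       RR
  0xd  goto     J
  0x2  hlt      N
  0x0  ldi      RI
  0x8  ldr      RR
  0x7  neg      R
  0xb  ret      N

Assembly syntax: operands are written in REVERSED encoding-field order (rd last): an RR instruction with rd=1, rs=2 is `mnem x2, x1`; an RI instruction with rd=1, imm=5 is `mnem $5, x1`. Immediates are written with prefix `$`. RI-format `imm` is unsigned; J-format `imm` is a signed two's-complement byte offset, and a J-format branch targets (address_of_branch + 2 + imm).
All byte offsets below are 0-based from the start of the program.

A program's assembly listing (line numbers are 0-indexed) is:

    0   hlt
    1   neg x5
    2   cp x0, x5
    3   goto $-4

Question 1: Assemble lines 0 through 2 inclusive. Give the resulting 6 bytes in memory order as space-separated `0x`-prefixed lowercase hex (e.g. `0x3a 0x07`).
0x00 0x20 0x00 0x7a 0x00 0x1a

L0: hlt op=0x2:4|pad=0:12 ⇒ 0x2000 ⇒ little 00 20
L1: neg op=0x7:4|rd=5:3|pad=0:9 ⇒ 0x7a00 ⇒ little 00 7a
L2: cp op=0x1:4|rd=5:3|rs=0:3|pad=0:6 ⇒ 0x1a00 ⇒ little 00 1a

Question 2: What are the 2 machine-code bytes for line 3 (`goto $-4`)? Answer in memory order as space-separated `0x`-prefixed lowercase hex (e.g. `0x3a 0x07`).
0xfc 0xdf

L3: goto op=0xd:4|imm=-4:12 ⇒ 0xdffc ⇒ little fc df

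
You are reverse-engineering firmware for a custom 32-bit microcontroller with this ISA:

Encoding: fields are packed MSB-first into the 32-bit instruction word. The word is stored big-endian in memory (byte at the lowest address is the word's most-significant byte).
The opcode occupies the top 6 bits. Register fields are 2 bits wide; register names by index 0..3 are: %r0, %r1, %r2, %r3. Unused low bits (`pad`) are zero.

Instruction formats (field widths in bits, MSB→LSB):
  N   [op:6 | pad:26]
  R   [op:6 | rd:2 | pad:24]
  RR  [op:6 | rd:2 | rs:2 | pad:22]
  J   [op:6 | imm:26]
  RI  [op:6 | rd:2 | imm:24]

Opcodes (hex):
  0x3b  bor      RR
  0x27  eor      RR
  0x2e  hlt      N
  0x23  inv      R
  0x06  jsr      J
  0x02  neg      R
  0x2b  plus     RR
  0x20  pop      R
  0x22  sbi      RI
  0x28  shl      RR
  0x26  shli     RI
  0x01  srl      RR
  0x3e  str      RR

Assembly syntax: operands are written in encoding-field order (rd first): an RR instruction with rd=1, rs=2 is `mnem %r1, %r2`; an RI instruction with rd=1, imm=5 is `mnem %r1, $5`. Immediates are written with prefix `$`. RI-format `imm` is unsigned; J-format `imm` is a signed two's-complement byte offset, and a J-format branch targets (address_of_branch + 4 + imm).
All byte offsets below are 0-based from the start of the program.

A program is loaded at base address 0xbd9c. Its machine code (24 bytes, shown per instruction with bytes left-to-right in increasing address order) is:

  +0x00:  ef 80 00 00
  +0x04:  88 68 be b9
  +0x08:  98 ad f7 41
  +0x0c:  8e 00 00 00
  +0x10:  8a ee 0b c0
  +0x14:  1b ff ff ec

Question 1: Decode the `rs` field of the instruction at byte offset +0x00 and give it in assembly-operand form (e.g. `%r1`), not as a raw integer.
%r2

+0x00: ef 80 00 00 ⇒ word 0xef800000 (big)
  top 6b → 0x3b → bor [RR]
  rd@[25:24]=0x3 ⇒ %r3
  rs@[23:22]=0x2 ⇒ %r2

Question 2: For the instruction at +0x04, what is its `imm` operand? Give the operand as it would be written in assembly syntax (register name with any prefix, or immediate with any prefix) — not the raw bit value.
[04] 88 68 be b9 → 0x8868beb9
  opcode bits[31:26]=0x22: sbi/RI
  rd@[25:24]=0x0 ⇒ %r0
  imm@[23:0]=0x68beb9 ⇒ $6864569

$6864569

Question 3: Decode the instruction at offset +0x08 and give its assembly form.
@+08  big-endian(98 ad f7 41) = 0x98adf741
  op=0x98adf741>>26=0x26 ⇒ shli (RI)
  rd: (w>>24)&0x3=0x0 → %r0
  imm: (w>>0)&0xffffff=0xadf741 → $11401025

shli %r0, $11401025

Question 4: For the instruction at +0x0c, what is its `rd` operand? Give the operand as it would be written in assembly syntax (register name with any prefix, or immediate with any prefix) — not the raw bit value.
%r2

@+0c  big-endian(8e 00 00 00) = 0x8e000000
  op=0x8e000000>>26=0x23 ⇒ inv (R)
  rd@[25:24]=0x2 ⇒ %r2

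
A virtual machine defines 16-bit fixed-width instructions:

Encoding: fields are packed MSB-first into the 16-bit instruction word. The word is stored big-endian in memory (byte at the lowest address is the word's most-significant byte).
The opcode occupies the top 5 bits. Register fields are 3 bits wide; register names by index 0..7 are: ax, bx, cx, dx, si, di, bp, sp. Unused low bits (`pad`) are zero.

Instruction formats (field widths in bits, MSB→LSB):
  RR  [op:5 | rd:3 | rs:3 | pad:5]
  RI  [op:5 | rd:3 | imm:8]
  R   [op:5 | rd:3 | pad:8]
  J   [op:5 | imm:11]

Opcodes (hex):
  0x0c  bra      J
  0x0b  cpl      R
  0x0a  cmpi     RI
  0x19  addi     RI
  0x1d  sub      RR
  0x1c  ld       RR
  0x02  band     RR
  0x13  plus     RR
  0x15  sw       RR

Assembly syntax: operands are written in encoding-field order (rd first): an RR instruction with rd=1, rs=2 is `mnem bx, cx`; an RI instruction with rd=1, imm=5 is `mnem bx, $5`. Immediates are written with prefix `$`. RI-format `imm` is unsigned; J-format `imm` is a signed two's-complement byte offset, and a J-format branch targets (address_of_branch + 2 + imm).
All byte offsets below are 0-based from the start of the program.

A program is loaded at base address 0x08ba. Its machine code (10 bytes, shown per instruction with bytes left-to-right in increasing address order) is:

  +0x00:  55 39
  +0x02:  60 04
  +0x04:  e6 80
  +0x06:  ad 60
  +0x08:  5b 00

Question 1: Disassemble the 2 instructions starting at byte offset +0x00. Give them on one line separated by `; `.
@+00  big-endian(55 39) = 0x5539
  op=0x5539>>11=0xa ⇒ cmpi (RI)
  rd@[10:8]=0x5 ⇒ di
  imm@[7:0]=0x39 ⇒ $57
@+02  big-endian(60 04) = 0x6004
  op=0x6004>>11=0xc ⇒ bra (J)
  imm@[10:0]=0x4 ⇒ $4

cmpi di, $57; bra $4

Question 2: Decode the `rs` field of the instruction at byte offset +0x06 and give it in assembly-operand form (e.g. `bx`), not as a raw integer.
dx

@+06  big-endian(ad 60) = 0xad60
  top 5b → 0x15 → sw [RR]
  rd: (w>>8)&0x7=0x5 → di
  rs: (w>>5)&0x7=0x3 → dx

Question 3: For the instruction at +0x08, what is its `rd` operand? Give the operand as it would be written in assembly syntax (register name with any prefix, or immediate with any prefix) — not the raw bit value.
+0x08: 5b 00 ⇒ word 0x5b00 (big)
  opcode bits[15:11]=0xb: cpl/R
  [10:8] rd=3 = dx

dx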